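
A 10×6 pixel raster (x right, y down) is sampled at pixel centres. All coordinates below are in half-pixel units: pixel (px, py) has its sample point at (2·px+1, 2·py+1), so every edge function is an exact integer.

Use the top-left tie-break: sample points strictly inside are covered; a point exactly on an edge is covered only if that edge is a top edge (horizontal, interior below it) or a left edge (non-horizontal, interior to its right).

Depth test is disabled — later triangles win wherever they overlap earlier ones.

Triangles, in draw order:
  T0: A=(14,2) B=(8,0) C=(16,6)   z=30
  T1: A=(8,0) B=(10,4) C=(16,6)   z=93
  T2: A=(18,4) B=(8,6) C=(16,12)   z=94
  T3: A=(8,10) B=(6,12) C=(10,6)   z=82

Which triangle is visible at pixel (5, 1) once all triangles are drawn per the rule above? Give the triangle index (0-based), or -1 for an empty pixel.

T0:
  2·area = 20  (B↔C swapped to make it positive)
  edge (14, 2)→(16, 6): d=(2,4) right/bottom  bias=-1
  edge (16, 6)→(8, 0): d=(-8,-6) top-left  bias=+0
  edge (8, 0)→(14, 2): d=(6,2) right/bottom  bias=-1
    (5,0)@(11, 1): e=[10,10,0] → .  [on edge]
    (6,1)@(13, 3): e=[6,6,8] → X
    (7,1)@(15, 3): e=[-2,18,4] → .
    (8,1)@(17, 3): e=[-10,30,0] → .  [on edge]
    (6,2)@(13, 5): e=[10,-10,20] → .
    (7,2)@(15, 5): e=[2,2,16] → X
    (8,2)@(17, 5): e=[-6,14,12] → .
    (7,3)@(15, 7): e=[6,-14,28] → .
  covered (2 px):
    . . . . . . . . . .
    . . . . . . X . . .
    . . . . . . . X . .
    . . . . . . . . . .
    . . . . . . . . . .
    . . . . . . . . . .
T1:
  2·area = 20  (B↔C swapped to make it positive)
  edge (8, 0)→(16, 6): d=(8,6) right/bottom  bias=-1
  edge (16, 6)→(10, 4): d=(-6,-2) top-left  bias=+0
  edge (10, 4)→(8, 0): d=(-2,-4) top-left  bias=+0
    (0,0)@(1, 1): e=[50,0,-30] → .  [on edge]
    (4,0)@(9, 1): e=[2,16,2] → X
    (5,0)@(11, 1): e=[-10,20,10] → .
    (3,1)@(7, 3): e=[30,0,-10] → .  [on edge]
    (4,1)@(9, 3): e=[18,4,-2] → .
    (5,1)@(11, 3): e=[6,8,6] → X
    (6,1)@(13, 3): e=[-6,12,14] → .
    (5,2)@(11, 5): e=[22,-4,2] → .
    (6,2)@(13, 5): e=[10,0,10] → X  [on edge]
    (7,2)@(15, 5): e=[-2,4,18] → .
    (6,3)@(13, 7): e=[26,-12,6] → .
    (9,3)@(19, 7): e=[-10,0,30] → .  [on edge]
  covered (3 px):
    . . . . X . . . . .
    . . . . . X . . . .
    . . . . . . X . . .
    . . . . . . . . . .
    . . . . . . . . . .
    . . . . . . . . . .
T2:
  2·area = 76  (B↔C swapped to make it positive)
  edge (18, 4)→(16, 12): d=(-2,8) right/bottom  bias=-1
  edge (16, 12)→(8, 6): d=(-8,-6) top-left  bias=+0
  edge (8, 6)→(18, 4): d=(10,-2) top-left  bias=+0
    (6,2)@(13, 5): e=[38,38,0] → X  [on edge]
    (7,2)@(15, 5): e=[22,50,4] → X
    (8,2)@(17, 5): e=[6,62,8] → X
    (9,2)@(19, 5): e=[-10,74,12] → .
    (1,3)@(3, 7): e=[114,-38,0] → .  [on edge]
    (5,3)@(11, 7): e=[50,10,16] → X
    (9,3)@(19, 7): e=[-14,58,32] → .
    (5,4)@(11, 9): e=[46,-6,36] → .
    (6,4)@(13, 9): e=[30,6,40] → X
    (8,4)@(17, 9): e=[-2,30,48] → .
    (6,5)@(13, 11): e=[26,-10,60] → .
    (7,5)@(15, 11): e=[10,2,64] → X
  covered (10 px):
    . . . . . . . . . .
    . . . . . . . . . .
    . . . . . . X X X .
    . . . . . X X X X .
    . . . . . . X X . .
    . . . . . . . X . .
T3:
  2·area = 4
  edge (8, 10)→(6, 12): d=(-2,2) right/bottom  bias=-1
  edge (6, 12)→(10, 6): d=(4,-6) top-left  bias=+0
  edge (10, 6)→(8, 10): d=(-2,4) right/bottom  bias=-1
    (8,0)@(17, 1): e=[0,22,-18] → .  [on edge]
    (7,1)@(15, 3): e=[0,18,-14] → .  [on edge]
    (6,2)@(13, 5): e=[0,14,-10] → .  [on edge]
    (5,3)@(11, 7): e=[0,10,-6] → .  [on edge]
    (4,4)@(9, 9): e=[0,6,-2] → .  [on edge]
    (3,5)@(7, 11): e=[0,2,2] → .  [on edge]
  covered (0 px):
    . . . . . . . . . .
    . . . . . . . . . .
    . . . . . . . . . .
    . . . . . . . . . .
    . . . . . . . . . .
    . . . . . . . . . .

Z-buffer (winner per pixel, '.' = empty):
  . . . . 1 . . . . .
  . . . . . 1 0 . . .
  . . . . . . 2 2 2 .
  . . . . . 2 2 2 2 .
  . . . . . . 2 2 . .
  . . . . . . . 2 . .

Final: 1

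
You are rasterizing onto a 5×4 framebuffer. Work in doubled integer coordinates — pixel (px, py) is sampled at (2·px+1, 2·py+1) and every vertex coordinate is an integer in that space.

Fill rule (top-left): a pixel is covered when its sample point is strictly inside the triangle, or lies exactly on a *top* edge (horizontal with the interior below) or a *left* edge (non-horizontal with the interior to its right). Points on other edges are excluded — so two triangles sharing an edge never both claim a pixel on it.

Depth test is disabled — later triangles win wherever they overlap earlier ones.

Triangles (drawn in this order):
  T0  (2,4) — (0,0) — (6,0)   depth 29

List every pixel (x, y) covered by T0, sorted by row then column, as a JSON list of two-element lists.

T0:
  2·area = 24
  edge (2, 4)→(0, 0): d=(-2,-4) top-left  bias=+0
  edge (0, 0)→(6, 0): d=(6,0) top-left  bias=+0
  edge (6, 0)→(2, 4): d=(-4,4) right/bottom  bias=-1
    (0,0)@(1, 1): e=[2,6,16] → #
    (1,0)@(3, 1): e=[10,6,8] → #
    (2,0)@(5, 1): e=[18,6,0] → ·  [on edge]
    (0,1)@(1, 3): e=[-2,18,8] → ·
    (1,1)@(3, 3): e=[6,18,0] → ·  [on edge]
    (0,2)@(1, 5): e=[-6,30,0] → ·  [on edge]
  covered (2 px):
    # # · · ·
    · · · · ·
    · · · · ·
    · · · · ·

Answer: [[0,0],[1,0]]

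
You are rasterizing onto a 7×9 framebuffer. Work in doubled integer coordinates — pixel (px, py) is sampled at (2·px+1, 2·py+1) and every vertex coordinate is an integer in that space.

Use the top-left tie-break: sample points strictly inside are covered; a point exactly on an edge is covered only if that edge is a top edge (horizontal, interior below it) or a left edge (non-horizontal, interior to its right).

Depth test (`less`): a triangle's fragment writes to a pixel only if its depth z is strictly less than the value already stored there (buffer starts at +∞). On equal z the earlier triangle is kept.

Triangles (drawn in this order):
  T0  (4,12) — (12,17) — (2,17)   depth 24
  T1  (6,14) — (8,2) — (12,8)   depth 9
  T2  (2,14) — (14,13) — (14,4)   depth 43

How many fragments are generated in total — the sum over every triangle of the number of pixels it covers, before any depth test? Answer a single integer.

T0:
  2·area = 50
  edge (4, 12)→(12, 17): d=(8,5) right/bottom  bias=-1
  edge (12, 17)→(2, 17): d=(-10,0) right/bottom  bias=-1
  edge (2, 17)→(4, 12): d=(2,-5) top-left  bias=+0
    (2,6)@(5, 13): e=[3,40,7] → #
    (3,6)@(7, 13): e=[-7,40,17] → ·
    (1,7)@(3, 15): e=[29,20,1] → #
    (3,7)@(7, 15): e=[9,20,21] → #
    (4,7)@(9, 15): e=[-1,20,31] → ·
    (0,8)@(1, 17): e=[55,0,-5] → ·  [on edge]
    (1,8)@(3, 17): e=[45,0,5] → ·  [on edge]
    (2,8)@(5, 17): e=[35,0,15] → ·  [on edge]
    (3,8)@(7, 17): e=[25,0,25] → ·  [on edge]
    (4,8)@(9, 17): e=[15,0,35] → ·  [on edge]
    (5,8)@(11, 17): e=[5,0,45] → ·  [on edge]
    (6,8)@(13, 17): e=[-5,0,55] → ·  [on edge]
  covered (4 px):
    · · · · · · ·
    · · · · · · ·
    · · · · · · ·
    · · · · · · ·
    · · · · · · ·
    · · · · · · ·
    · · # · · · ·
    · # # # · · ·
    · · · · · · ·
T1:
  2·area = 60
  edge (6, 14)→(8, 2): d=(2,-12) top-left  bias=+0
  edge (8, 2)→(12, 8): d=(4,6) right/bottom  bias=-1
  edge (12, 8)→(6, 14): d=(-6,6) right/bottom  bias=-1
    (4,2)@(9, 5): e=[18,6,36] → #
    (5,2)@(11, 5): e=[42,-6,24] → ·
    (4,3)@(9, 7): e=[22,14,24] → #
    (5,3)@(11, 7): e=[46,2,12] → #
    (6,3)@(13, 7): e=[70,-10,0] → ·  [on edge]
    (3,4)@(7, 9): e=[2,34,24] → #
    (5,4)@(11, 9): e=[50,10,0] → ·  [on edge]
    (3,5)@(7, 11): e=[6,42,12] → #
    (4,5)@(9, 11): e=[30,30,0] → ·  [on edge]
    (3,6)@(7, 13): e=[10,50,0] → ·  [on edge]
    (2,7)@(5, 15): e=[-10,70,0] → ·  [on edge]
    (1,8)@(3, 17): e=[-30,90,0] → ·  [on edge]
  covered (6 px):
    · · · · · · ·
    · · · · · · ·
    · · · · # · ·
    · · · · # # ·
    · · · # # · ·
    · · · # · · ·
    · · · · · · ·
    · · · · · · ·
    · · · · · · ·
T2:
  2·area = 108  (B↔C swapped to make it positive)
  edge (2, 14)→(14, 4): d=(12,-10) top-left  bias=+0
  edge (14, 4)→(14, 13): d=(0,9) right/bottom  bias=-1
  edge (14, 13)→(2, 14): d=(-12,1) right/bottom  bias=-1
    (6,2)@(13, 5): e=[2,9,97] → #
    (5,3)@(11, 7): e=[6,27,75] → #
    (4,4)@(9, 9): e=[10,45,53] → #
    (3,5)@(7, 11): e=[14,63,31] → #
    (2,6)@(5, 13): e=[18,81,9] → #
    (2,7)@(5, 15): e=[42,81,-15] → ·
    (3,7)@(7, 15): e=[62,63,-17] → ·
    (4,7)@(9, 15): e=[82,45,-19] → ·
    (5,7)@(11, 15): e=[102,27,-21] → ·
    (6,7)@(13, 15): e=[122,9,-23] → ·
  covered (15 px):
    · · · · · · ·
    · · · · · · ·
    · · · · · · #
    · · · · · # #
    · · · · # # #
    · · · # # # #
    · · # # # # #
    · · · · · · ·
    · · · · · · ·

Result: 25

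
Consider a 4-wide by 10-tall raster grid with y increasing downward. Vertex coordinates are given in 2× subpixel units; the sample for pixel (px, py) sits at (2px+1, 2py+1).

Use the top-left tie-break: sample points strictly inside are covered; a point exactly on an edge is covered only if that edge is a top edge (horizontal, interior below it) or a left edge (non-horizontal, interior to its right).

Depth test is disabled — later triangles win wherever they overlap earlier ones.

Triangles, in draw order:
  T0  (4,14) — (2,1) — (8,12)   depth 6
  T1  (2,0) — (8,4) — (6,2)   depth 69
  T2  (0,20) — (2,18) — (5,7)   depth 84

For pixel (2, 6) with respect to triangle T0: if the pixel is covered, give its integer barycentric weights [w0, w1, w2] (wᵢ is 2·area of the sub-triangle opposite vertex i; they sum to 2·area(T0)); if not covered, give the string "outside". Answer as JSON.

T0:
  2·area = 56
  edge (4, 14)→(2, 1): d=(-2,-13) top-left  bias=+0
  edge (2, 1)→(8, 12): d=(6,11) right/bottom  bias=-1
  edge (8, 12)→(4, 14): d=(-4,2) right/bottom  bias=-1
    (1,1)@(3, 3): e=[9,1,46] → #
    (2,1)@(5, 3): e=[35,-21,42] → ·
    (1,2)@(3, 5): e=[5,13,38] → #
    (2,2)@(5, 5): e=[31,-9,34] → ·
    (1,3)@(3, 7): e=[1,25,30] → #
    (2,3)@(5, 7): e=[27,3,26] → #
    (3,3)@(7, 7): e=[53,-19,22] → ·
    (1,4)@(3, 9): e=[-3,37,22] → ·
    (2,4)@(5, 9): e=[23,15,18] → #
    (3,4)@(7, 9): e=[49,-7,14] → ·
    (2,5)@(5, 11): e=[19,27,10] → #
    (3,5)@(7, 11): e=[45,5,6] → #
  covered (8 px):
    · · · ·
    · # · ·
    · # · ·
    · # # ·
    · · # ·
    · · # #
    · · # ·
    · · · ·
    · · · ·
    · · · ·
T1:
  2·area = 4  (B↔C swapped to make it positive)
  edge (2, 0)→(6, 2): d=(4,2) right/bottom  bias=-1
  edge (6, 2)→(8, 4): d=(2,2) right/bottom  bias=-1
  edge (8, 4)→(2, 0): d=(-6,-4) top-left  bias=+0
    (2,0)@(5, 1): e=[-2,0,6] → ·  [on edge]
    (3,1)@(7, 3): e=[2,0,2] → ·  [on edge]
  covered (0 px):
    · · · ·
    · · · ·
    · · · ·
    · · · ·
    · · · ·
    · · · ·
    · · · ·
    · · · ·
    · · · ·
    · · · ·
T2:
  2·area = 16  (B↔C swapped to make it positive)
  edge (0, 20)→(5, 7): d=(5,-13) top-left  bias=+0
  edge (5, 7)→(2, 18): d=(-3,11) right/bottom  bias=-1
  edge (2, 18)→(0, 20): d=(-2,2) right/bottom  bias=-1
    (2,3)@(5, 7): e=[0,0,16] → ·  [on edge]
    (1,6)@(3, 13): e=[4,4,8] → #
    (2,6)@(5, 13): e=[30,-18,4] → ·
    (3,6)@(7, 13): e=[56,-40,0] → ·  [on edge]
    (1,7)@(3, 15): e=[14,-2,4] → ·
    (2,7)@(5, 15): e=[40,-24,0] → ·  [on edge]
    (1,8)@(3, 17): e=[24,-8,0] → ·  [on edge]
    (0,9)@(1, 19): e=[8,8,0] → ·  [on edge]
  covered (1 px):
    · · · ·
    · · · ·
    · · · ·
    · · · ·
    · · · ·
    · · · ·
    · # · ·
    · · · ·
    · · · ·
    · · · ·

Answer: [39,2,15]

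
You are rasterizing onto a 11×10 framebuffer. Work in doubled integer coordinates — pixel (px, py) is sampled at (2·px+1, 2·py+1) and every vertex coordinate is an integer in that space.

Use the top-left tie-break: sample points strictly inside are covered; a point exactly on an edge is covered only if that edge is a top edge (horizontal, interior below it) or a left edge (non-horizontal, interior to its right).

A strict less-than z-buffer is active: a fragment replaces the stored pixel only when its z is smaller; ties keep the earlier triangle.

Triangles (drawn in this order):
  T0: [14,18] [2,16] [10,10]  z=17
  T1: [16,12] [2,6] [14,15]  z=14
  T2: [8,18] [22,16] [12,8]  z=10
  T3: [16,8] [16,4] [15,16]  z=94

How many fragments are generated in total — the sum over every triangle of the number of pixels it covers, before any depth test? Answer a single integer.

T0:
  2·area = 88
  edge (14, 18)→(2, 16): d=(-12,-2) top-left  bias=+0
  edge (2, 16)→(10, 10): d=(8,-6) top-left  bias=+0
  edge (10, 10)→(14, 18): d=(4,8) right/bottom  bias=-1
    (4,5)@(9, 11): e=[74,2,12] → █
    (5,5)@(11, 11): e=[78,14,-4] → ·
    (3,6)@(7, 13): e=[46,6,36] → █
    (5,6)@(11, 13): e=[54,30,4] → █
    (6,6)@(13, 13): e=[58,42,-12] → ·
    (2,7)@(5, 15): e=[18,10,60] → █
    (6,7)@(13, 15): e=[34,58,-4] → ·
    (2,8)@(5, 17): e=[-6,26,68] → ·
    (3,8)@(7, 17): e=[-2,38,52] → ·
    (4,8)@(9, 17): e=[2,50,36] → █
    (6,8)@(13, 17): e=[10,74,4] → █
    (7,8)@(15, 17): e=[14,86,-12] → ·
  covered (11 px):
    · · · · · · · · · · ·
    · · · · · · · · · · ·
    · · · · · · · · · · ·
    · · · · · · · · · · ·
    · · · · · · · · · · ·
    · · · · █ · · · · · ·
    · · · █ █ █ · · · · ·
    · · █ █ █ █ · · · · ·
    · · · · █ █ █ · · · ·
    · · · · · · · · · · ·
T1:
  2·area = 54  (B↔C swapped to make it positive)
  edge (16, 12)→(14, 15): d=(-2,3) right/bottom  bias=-1
  edge (14, 15)→(2, 6): d=(-12,-9) top-left  bias=+0
  edge (2, 6)→(16, 12): d=(14,6) right/bottom  bias=-1
    (3,4)@(7, 9): e=[33,9,12] → █
    (4,4)@(9, 9): e=[27,27,0] → ·  [on edge]
    (3,5)@(7, 11): e=[29,-15,40] → ·
    (4,5)@(9, 11): e=[23,3,28] → █
    (5,5)@(11, 11): e=[17,21,16] → █
    (6,5)@(13, 11): e=[11,39,4] → █
    (7,5)@(15, 11): e=[5,57,-8] → ·
    (4,6)@(9, 13): e=[19,-21,56] → ·
    (5,6)@(11, 13): e=[13,-3,44] → ·
    (6,6)@(13, 13): e=[7,15,32] → █
    (7,6)@(15, 13): e=[1,33,20] → █
    (8,6)@(17, 13): e=[-5,51,8] → ·
  covered (6 px):
    · · · · · · · · · · ·
    · · · · · · · · · · ·
    · · · · · · · · · · ·
    · · · · · · · · · · ·
    · · · █ · · · · · · ·
    · · · · █ █ █ · · · ·
    · · · · · · █ █ · · ·
    · · · · · · · · · · ·
    · · · · · · · · · · ·
    · · · · · · · · · · ·
T2:
  2·area = 132  (B↔C swapped to make it positive)
  edge (8, 18)→(12, 8): d=(4,-10) top-left  bias=+0
  edge (12, 8)→(22, 16): d=(10,8) right/bottom  bias=-1
  edge (22, 16)→(8, 18): d=(-14,2) right/bottom  bias=-1
    (6,4)@(13, 9): e=[14,2,116] → █
    (7,4)@(15, 9): e=[34,-14,112] → ·
    (5,5)@(11, 11): e=[2,38,92] → █
    (7,5)@(15, 11): e=[42,6,84] → █
    (8,5)@(17, 11): e=[62,-10,80] → ·
    (5,6)@(11, 13): e=[10,58,64] → █
    (8,6)@(17, 13): e=[70,10,52] → █
    (9,6)@(19, 13): e=[90,-6,48] → ·
    (5,7)@(11, 15): e=[18,78,36] → █
    (9,7)@(19, 15): e=[98,14,20] → █
    (10,7)@(21, 15): e=[118,-2,16] → ·
    (4,8)@(9, 17): e=[6,114,12] → █
    (7,8)@(15, 17): e=[66,66,0] → ·  [on edge]
    (0,9)@(1, 19): e=[-66,198,0] → ·  [on edge]
  covered (16 px):
    · · · · · · · · · · ·
    · · · · · · · · · · ·
    · · · · · · · · · · ·
    · · · · · · · · · · ·
    · · · · · · █ · · · ·
    · · · · · █ █ █ · · ·
    · · · · · █ █ █ █ · ·
    · · · · · █ █ █ █ █ ·
    · · · · █ █ █ · · · ·
    · · · · · · · · · · ·
T3:
  2·area = 4  (B↔C swapped to make it positive)
  edge (16, 8)→(15, 16): d=(-1,8) right/bottom  bias=-1
  edge (15, 16)→(16, 4): d=(1,-12) top-left  bias=+0
  edge (16, 4)→(16, 8): d=(0,4) right/bottom  bias=-1
  covered (0 px):
    · · · · · · · · · · ·
    · · · · · · · · · · ·
    · · · · · · · · · · ·
    · · · · · · · · · · ·
    · · · · · · · · · · ·
    · · · · · · · · · · ·
    · · · · · · · · · · ·
    · · · · · · · · · · ·
    · · · · · · · · · · ·
    · · · · · · · · · · ·

Final: 33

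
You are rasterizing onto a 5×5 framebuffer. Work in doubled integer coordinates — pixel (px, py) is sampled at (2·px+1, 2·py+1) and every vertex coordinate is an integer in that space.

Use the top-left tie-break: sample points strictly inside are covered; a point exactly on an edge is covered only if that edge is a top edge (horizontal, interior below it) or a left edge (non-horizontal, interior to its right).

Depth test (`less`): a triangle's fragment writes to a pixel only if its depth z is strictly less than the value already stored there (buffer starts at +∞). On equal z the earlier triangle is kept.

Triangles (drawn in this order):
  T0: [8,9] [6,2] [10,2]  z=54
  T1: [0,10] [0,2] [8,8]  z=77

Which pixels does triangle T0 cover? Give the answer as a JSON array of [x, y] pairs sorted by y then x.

T0:
  2·area = 28
  edge (8, 9)→(6, 2): d=(-2,-7) top-left  bias=+0
  edge (6, 2)→(10, 2): d=(4,0) top-left  bias=+0
  edge (10, 2)→(8, 9): d=(-2,7) right/bottom  bias=-1
    (3,1)@(7, 3): e=[5,4,19] → █
    (4,1)@(9, 3): e=[19,4,5] → █
    (3,2)@(7, 5): e=[1,12,15] → █
    (3,3)@(7, 7): e=[-3,20,11] → ·
    (4,3)@(9, 7): e=[11,20,-3] → ·
  covered (4 px):
    · · · · ·
    · · · █ █
    · · · █ █
    · · · · ·
    · · · · ·
T1:
  2·area = 64
  edge (0, 10)→(0, 2): d=(0,-8) top-left  bias=+0
  edge (0, 2)→(8, 8): d=(8,6) right/bottom  bias=-1
  edge (8, 8)→(0, 10): d=(-8,2) right/bottom  bias=-1
    (0,1)@(1, 3): e=[8,2,54] → █
    (1,1)@(3, 3): e=[24,-10,50] → ·
    (0,2)@(1, 5): e=[8,18,38] → █
    (1,2)@(3, 5): e=[24,6,34] → █
    (2,2)@(5, 5): e=[40,-6,30] → ·
    (0,3)@(1, 7): e=[8,34,22] → █
    (2,3)@(5, 7): e=[40,10,14] → █
    (3,3)@(7, 7): e=[56,-2,10] → ·
    (0,4)@(1, 9): e=[8,50,6] → █
    (2,4)@(5, 9): e=[40,26,-2] → ·
  covered (8 px):
    · · · · ·
    █ · · · ·
    █ █ · · ·
    █ █ █ · ·
    █ █ · · ·

Answer: [[3,1],[4,1],[3,2],[4,2]]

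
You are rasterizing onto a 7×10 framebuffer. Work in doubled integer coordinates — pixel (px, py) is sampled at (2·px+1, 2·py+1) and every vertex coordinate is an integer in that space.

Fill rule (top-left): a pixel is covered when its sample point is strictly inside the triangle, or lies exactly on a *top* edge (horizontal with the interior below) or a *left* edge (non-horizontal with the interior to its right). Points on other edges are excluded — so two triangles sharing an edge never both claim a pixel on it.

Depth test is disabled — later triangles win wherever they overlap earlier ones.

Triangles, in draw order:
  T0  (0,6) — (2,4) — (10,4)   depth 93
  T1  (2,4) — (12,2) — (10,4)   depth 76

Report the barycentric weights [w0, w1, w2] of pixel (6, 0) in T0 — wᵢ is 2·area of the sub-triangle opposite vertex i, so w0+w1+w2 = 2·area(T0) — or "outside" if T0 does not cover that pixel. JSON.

T0:
  2·area = 16
  edge (0, 6)→(2, 4): d=(2,-2) top-left  bias=+0
  edge (2, 4)→(10, 4): d=(8,0) top-left  bias=+0
  edge (10, 4)→(0, 6): d=(-10,2) right/bottom  bias=-1
    (2,0)@(5, 1): e=[0,-24,40] → .  [on edge]
    (1,1)@(3, 3): e=[0,-8,24] → .  [on edge]
    (0,2)@(1, 5): e=[0,8,8] → X  [on edge]
    (1,2)@(3, 5): e=[4,8,4] → X
    (2,2)@(5, 5): e=[8,8,0] → .  [on edge]
    (0,3)@(1, 7): e=[4,24,-12] → .
    (1,3)@(3, 7): e=[8,24,-16] → .
  covered (2 px):
    . . . . . . .
    . . . . . . .
    X X . . . . .
    . . . . . . .
    . . . . . . .
    . . . . . . .
    . . . . . . .
    . . . . . . .
    . . . . . . .
    . . . . . . .
T1:
  2·area = 16
  edge (2, 4)→(12, 2): d=(10,-2) top-left  bias=+0
  edge (12, 2)→(10, 4): d=(-2,2) right/bottom  bias=-1
  edge (10, 4)→(2, 4): d=(-8,0) right/bottom  bias=-1
    (6,0)@(13, 1): e=[-8,0,24] → .  [on edge]
    (3,1)@(7, 3): e=[0,8,8] → X  [on edge]
    (4,1)@(9, 3): e=[4,4,8] → X
    (5,1)@(11, 3): e=[8,0,8] → .  [on edge]
    (3,2)@(7, 5): e=[20,4,-8] → .
    (4,2)@(9, 5): e=[24,0,-8] → .  [on edge]
    (3,3)@(7, 7): e=[40,0,-24] → .  [on edge]
    (2,4)@(5, 9): e=[56,0,-40] → .  [on edge]
    (1,5)@(3, 11): e=[72,0,-56] → .  [on edge]
    (0,6)@(1, 13): e=[88,0,-72] → .  [on edge]
  covered (2 px):
    . . . . . . .
    . . . X X . .
    . . . . . . .
    . . . . . . .
    . . . . . . .
    . . . . . . .
    . . . . . . .
    . . . . . . .
    . . . . . . .
    . . . . . . .

Answer: "outside"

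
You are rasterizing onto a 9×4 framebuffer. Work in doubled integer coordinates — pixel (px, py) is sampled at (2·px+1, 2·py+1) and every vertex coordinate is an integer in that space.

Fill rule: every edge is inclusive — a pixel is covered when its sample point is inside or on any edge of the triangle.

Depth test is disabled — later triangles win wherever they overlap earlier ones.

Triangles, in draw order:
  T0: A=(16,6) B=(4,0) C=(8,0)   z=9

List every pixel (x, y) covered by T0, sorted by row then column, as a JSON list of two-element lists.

T0:
  2·area = 24
  edge (16, 6)→(4, 0): d=(-12,-6) inclusive
  edge (4, 0)→(8, 0): d=(4,0) inclusive
  edge (8, 0)→(16, 6): d=(8,6) inclusive
    (3,0)@(7, 1): e=[6,4,14] → X
    (4,0)@(9, 1): e=[18,4,2] → X
    (5,0)@(11, 1): e=[30,4,-10] → .
    (3,1)@(7, 3): e=[-18,12,30] → .
    (4,1)@(9, 3): e=[-6,12,18] → .
    (5,1)@(11, 3): e=[6,12,6] → X
    (6,1)@(13, 3): e=[18,12,-6] → .
    (5,2)@(11, 5): e=[-18,20,22] → .
  covered (3 px):
    . . . X X . . . .
    . . . . . X . . .
    . . . . . . . . .
    . . . . . . . . .

Result: [[3,0],[4,0],[5,1]]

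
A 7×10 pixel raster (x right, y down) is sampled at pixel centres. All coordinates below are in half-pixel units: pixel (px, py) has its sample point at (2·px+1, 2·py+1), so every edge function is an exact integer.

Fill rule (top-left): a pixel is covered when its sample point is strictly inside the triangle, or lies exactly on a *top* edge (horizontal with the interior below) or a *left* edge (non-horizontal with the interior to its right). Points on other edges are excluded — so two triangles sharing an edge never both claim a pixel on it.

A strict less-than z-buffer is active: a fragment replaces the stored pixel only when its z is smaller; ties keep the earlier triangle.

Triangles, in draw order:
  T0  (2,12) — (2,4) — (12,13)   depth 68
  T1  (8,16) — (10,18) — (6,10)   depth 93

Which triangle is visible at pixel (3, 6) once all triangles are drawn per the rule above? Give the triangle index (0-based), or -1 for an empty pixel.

T0:
  2·area = 80
  edge (2, 12)→(2, 4): d=(0,-8) top-left  bias=+0
  edge (2, 4)→(12, 13): d=(10,9) right/bottom  bias=-1
  edge (12, 13)→(2, 12): d=(-10,-1) top-left  bias=+0
    (1,2)@(3, 5): e=[8,1,71] → #
    (2,2)@(5, 5): e=[24,-17,73] → ·
    (1,3)@(3, 7): e=[8,21,51] → #
    (2,3)@(5, 7): e=[24,3,53] → #
    (3,3)@(7, 7): e=[40,-15,55] → ·
    (1,4)@(3, 9): e=[8,41,31] → #
    (3,4)@(7, 9): e=[40,5,35] → #
    (4,4)@(9, 9): e=[56,-13,37] → ·
    (1,5)@(3, 11): e=[8,61,11] → #
    (4,5)@(9, 11): e=[56,7,17] → #
    (5,5)@(11, 11): e=[72,-11,19] → ·
    (1,6)@(3, 13): e=[8,81,-9] → ·
  covered (10 px):
    · · · · · · ·
    · · · · · · ·
    · # · · · · ·
    · # # · · · ·
    · # # # · · ·
    · # # # # · ·
    · · · · · · ·
    · · · · · · ·
    · · · · · · ·
    · · · · · · ·
T1:
  2·area = 8  (B↔C swapped to make it positive)
  edge (8, 16)→(6, 10): d=(-2,-6) top-left  bias=+0
  edge (6, 10)→(10, 18): d=(4,8) right/bottom  bias=-1
  edge (10, 18)→(8, 16): d=(-2,-2) top-left  bias=+0
    (1,0)@(3, 1): e=[0,-12,20] → ·  [on edge]
    (2,3)@(5, 7): e=[0,-4,12] → ·  [on edge]
    (0,4)@(1, 9): e=[-28,36,0] → ·  [on edge]
    (1,5)@(3, 11): e=[-20,28,0] → ·  [on edge]
    (2,6)@(5, 13): e=[-12,20,0] → ·  [on edge]
    (3,6)@(7, 13): e=[0,4,4] → #  [on edge]
    (4,6)@(9, 13): e=[12,-12,8] → ·
    (3,7)@(7, 15): e=[-4,12,0] → ·  [on edge]
    (4,8)@(9, 17): e=[4,4,0] → #  [on edge]
    (5,8)@(11, 17): e=[16,-12,4] → ·
    (4,9)@(9, 19): e=[0,12,-4] → ·  [on edge]
    (5,9)@(11, 19): e=[12,-4,0] → ·  [on edge]
  covered (2 px):
    · · · · · · ·
    · · · · · · ·
    · · · · · · ·
    · · · · · · ·
    · · · · · · ·
    · · · · · · ·
    · · · # · · ·
    · · · · · · ·
    · · · · # · ·
    · · · · · · ·

Z-buffer (winner per pixel, '.' = empty):
  . . . . . . .
  . . . . . . .
  . 0 . . . . .
  . 0 0 . . . .
  . 0 0 0 . . .
  . 0 0 0 0 . .
  . . . 1 . . .
  . . . . . . .
  . . . . 1 . .
  . . . . . . .

Final: 1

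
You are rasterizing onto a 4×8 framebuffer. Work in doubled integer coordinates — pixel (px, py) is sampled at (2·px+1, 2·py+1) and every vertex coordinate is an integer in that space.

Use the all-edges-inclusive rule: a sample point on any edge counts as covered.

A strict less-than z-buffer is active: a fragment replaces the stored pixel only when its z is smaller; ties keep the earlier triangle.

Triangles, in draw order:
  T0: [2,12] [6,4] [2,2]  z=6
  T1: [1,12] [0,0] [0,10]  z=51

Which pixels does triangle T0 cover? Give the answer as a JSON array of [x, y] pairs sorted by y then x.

T0:
  2·area = 40  (B↔C swapped to make it positive)
  edge (2, 12)→(2, 2): d=(0,-10) inclusive
  edge (2, 2)→(6, 4): d=(4,2) inclusive
  edge (6, 4)→(2, 12): d=(-4,8) inclusive
    (1,1)@(3, 3): e=[10,2,28] → █
    (2,1)@(5, 3): e=[30,-2,12] → ·
    (1,2)@(3, 5): e=[10,10,20] → █
    (2,2)@(5, 5): e=[30,6,4] → █
    (3,2)@(7, 5): e=[50,2,-12] → ·
    (1,3)@(3, 7): e=[10,18,12] → █
    (2,3)@(5, 7): e=[30,14,-4] → ·
    (1,4)@(3, 9): e=[10,26,4] → █
    (2,4)@(5, 9): e=[30,22,-12] → ·
    (1,5)@(3, 11): e=[10,34,-4] → ·
  covered (5 px):
    · · · ·
    · █ · ·
    · █ █ ·
    · █ · ·
    · █ · ·
    · · · ·
    · · · ·
    · · · ·
T1:
  2·area = 10  (B↔C swapped to make it positive)
  edge (1, 12)→(0, 10): d=(-1,-2) inclusive
  edge (0, 10)→(0, 0): d=(0,-10) inclusive
  edge (0, 0)→(1, 12): d=(1,12) inclusive
  covered (0 px):
    · · · ·
    · · · ·
    · · · ·
    · · · ·
    · · · ·
    · · · ·
    · · · ·
    · · · ·

Result: [[1,1],[1,2],[2,2],[1,3],[1,4]]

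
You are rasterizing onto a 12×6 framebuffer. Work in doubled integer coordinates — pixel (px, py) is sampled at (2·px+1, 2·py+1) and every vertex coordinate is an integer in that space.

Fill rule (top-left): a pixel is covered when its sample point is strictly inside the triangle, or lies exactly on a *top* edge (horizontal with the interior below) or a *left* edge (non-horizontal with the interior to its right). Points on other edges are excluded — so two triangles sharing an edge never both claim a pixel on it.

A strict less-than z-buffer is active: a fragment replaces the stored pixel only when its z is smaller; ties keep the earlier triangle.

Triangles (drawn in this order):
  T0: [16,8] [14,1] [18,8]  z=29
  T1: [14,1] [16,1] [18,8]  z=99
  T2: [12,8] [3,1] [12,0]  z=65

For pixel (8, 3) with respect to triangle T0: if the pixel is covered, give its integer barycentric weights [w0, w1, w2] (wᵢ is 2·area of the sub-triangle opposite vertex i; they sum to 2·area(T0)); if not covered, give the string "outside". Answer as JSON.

T0:
  2·area = 14
  edge (16, 8)→(14, 1): d=(-2,-7) top-left  bias=+0
  edge (14, 1)→(18, 8): d=(4,7) right/bottom  bias=-1
  edge (18, 8)→(16, 8): d=(-2,0) right/bottom  bias=-1
    (7,1)@(15, 3): e=[3,1,10] → #
    (8,1)@(17, 3): e=[17,-13,10] → ·
    (7,2)@(15, 5): e=[-1,9,6] → ·
    (8,3)@(17, 7): e=[9,3,2] → #
    (9,3)@(19, 7): e=[23,-11,2] → ·
    (8,4)@(17, 9): e=[5,11,-2] → ·
  covered (2 px):
    · · · · · · · · · · · ·
    · · · · · · · # · · · ·
    · · · · · · · · · · · ·
    · · · · · · · · # · · ·
    · · · · · · · · · · · ·
    · · · · · · · · · · · ·
T1:
  2·area = 14
  edge (14, 1)→(16, 1): d=(2,0) top-left  bias=+0
  edge (16, 1)→(18, 8): d=(2,7) right/bottom  bias=-1
  edge (18, 8)→(14, 1): d=(-4,-7) top-left  bias=+0
    (0,0)@(1, 1): e=[0,105,-91] → ·  [on edge]
    (1,0)@(3, 1): e=[0,91,-77] → ·  [on edge]
    (2,0)@(5, 1): e=[0,77,-63] → ·  [on edge]
    (3,0)@(7, 1): e=[0,63,-49] → ·  [on edge]
    (4,0)@(9, 1): e=[0,49,-35] → ·  [on edge]
    (5,0)@(11, 1): e=[0,35,-21] → ·  [on edge]
    (6,0)@(13, 1): e=[0,21,-7] → ·  [on edge]
    (7,0)@(15, 1): e=[0,7,7] → #  [on edge]
    (8,0)@(17, 1): e=[0,-7,21] → ·  [on edge]
    (9,0)@(19, 1): e=[0,-21,35] → ·  [on edge]
    (10,0)@(21, 1): e=[0,-35,49] → ·  [on edge]
    (11,0)@(23, 1): e=[0,-49,63] → ·  [on edge]
  covered (2 px):
    · · · · · · · # · · · ·
    · · · · · · · · · · · ·
    · · · · · · · · # · · ·
    · · · · · · · · · · · ·
    · · · · · · · · · · · ·
    · · · · · · · · · · · ·
T2:
  2·area = 72
  edge (12, 8)→(3, 1): d=(-9,-7) top-left  bias=+0
  edge (3, 1)→(12, 0): d=(9,-1) top-left  bias=+0
  edge (12, 0)→(12, 8): d=(0,8) right/bottom  bias=-1
    (1,0)@(3, 1): e=[0,0,72] → #  [on edge]
    (2,0)@(5, 1): e=[14,2,56] → #
    (3,0)@(7, 1): e=[28,4,40] → #
    (4,0)@(9, 1): e=[42,6,24] → #
    (5,0)@(11, 1): e=[56,8,8] → #
    (6,0)@(13, 1): e=[70,10,-8] → ·
    (1,1)@(3, 3): e=[-18,18,72] → ·
    (2,1)@(5, 3): e=[-4,20,56] → ·
    (3,1)@(7, 3): e=[10,22,40] → #
    (6,1)@(13, 3): e=[52,28,-8] → ·
    (3,2)@(7, 5): e=[-8,40,40] → ·
    (4,2)@(9, 5): e=[6,42,24] → #
  covered (11 px):
    · # # # # # · · · · · ·
    · · · # # # · · · · · ·
    · · · · # # · · · · · ·
    · · · · · # · · · · · ·
    · · · · · · · · · · · ·
    · · · · · · · · · · · ·

Answer: [3,2,9]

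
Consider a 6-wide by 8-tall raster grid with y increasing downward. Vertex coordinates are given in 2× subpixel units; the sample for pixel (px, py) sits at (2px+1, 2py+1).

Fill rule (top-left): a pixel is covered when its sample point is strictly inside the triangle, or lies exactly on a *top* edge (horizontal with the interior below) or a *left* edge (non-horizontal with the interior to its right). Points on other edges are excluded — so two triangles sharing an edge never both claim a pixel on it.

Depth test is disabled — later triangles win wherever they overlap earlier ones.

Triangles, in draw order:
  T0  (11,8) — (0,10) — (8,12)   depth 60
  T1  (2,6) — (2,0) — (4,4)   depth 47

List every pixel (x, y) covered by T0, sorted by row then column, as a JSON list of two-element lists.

T0:
  2·area = 38  (B↔C swapped to make it positive)
  edge (11, 8)→(8, 12): d=(-3,4) right/bottom  bias=-1
  edge (8, 12)→(0, 10): d=(-8,-2) top-left  bias=+0
  edge (0, 10)→(11, 8): d=(11,-2) top-left  bias=+0
    (3,4)@(7, 9): e=[13,22,3] → X
    (4,4)@(9, 9): e=[5,26,7] → X
    (5,4)@(11, 9): e=[-3,30,11] → .
    (2,5)@(5, 11): e=[15,2,21] → X
    (4,5)@(9, 11): e=[-1,10,29] → .
    (2,6)@(5, 13): e=[9,-14,43] → .
    (3,6)@(7, 13): e=[1,-10,47] → .
  covered (4 px):
    . . . . . .
    . . . . . .
    . . . . . .
    . . . . . .
    . . . X X .
    . . X X . .
    . . . . . .
    . . . . . .
T1:
  2·area = 12
  edge (2, 6)→(2, 0): d=(0,-6) top-left  bias=+0
  edge (2, 0)→(4, 4): d=(2,4) right/bottom  bias=-1
  edge (4, 4)→(2, 6): d=(-2,2) right/bottom  bias=-1
    (3,0)@(7, 1): e=[30,-18,0] → .  [on edge]
    (1,1)@(3, 3): e=[6,2,4] → X
    (2,1)@(5, 3): e=[18,-6,0] → .  [on edge]
    (1,2)@(3, 5): e=[6,6,0] → .  [on edge]
    (0,3)@(1, 7): e=[-6,18,0] → .  [on edge]
  covered (1 px):
    . . . . . .
    . X . . . .
    . . . . . .
    . . . . . .
    . . . . . .
    . . . . . .
    . . . . . .
    . . . . . .

Result: [[3,4],[4,4],[2,5],[3,5]]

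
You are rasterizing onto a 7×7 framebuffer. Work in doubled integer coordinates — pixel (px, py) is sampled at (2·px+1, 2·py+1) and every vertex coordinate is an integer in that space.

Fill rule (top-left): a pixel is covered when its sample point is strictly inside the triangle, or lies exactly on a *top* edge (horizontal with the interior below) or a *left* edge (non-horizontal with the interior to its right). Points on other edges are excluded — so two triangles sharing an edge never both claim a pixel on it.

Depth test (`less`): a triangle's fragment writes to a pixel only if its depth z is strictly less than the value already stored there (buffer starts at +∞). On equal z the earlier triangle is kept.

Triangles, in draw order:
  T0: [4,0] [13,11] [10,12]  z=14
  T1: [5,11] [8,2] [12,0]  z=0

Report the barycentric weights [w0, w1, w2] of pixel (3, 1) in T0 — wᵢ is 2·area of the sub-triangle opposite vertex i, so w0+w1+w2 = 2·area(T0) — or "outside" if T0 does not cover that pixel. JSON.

T0:
  2·area = 42
  edge (4, 0)→(13, 11): d=(9,11) right/bottom  bias=-1
  edge (13, 11)→(10, 12): d=(-3,1) right/bottom  bias=-1
  edge (10, 12)→(4, 0): d=(-6,-12) top-left  bias=+0
    (3,2)@(7, 5): e=[12,24,6] → █
    (4,2)@(9, 5): e=[-10,22,30] → ·
    (3,3)@(7, 7): e=[30,18,-6] → ·
    (4,3)@(9, 7): e=[8,16,18] → █
    (5,3)@(11, 7): e=[-14,14,42] → ·
    (4,4)@(9, 9): e=[26,10,6] → █
    (5,4)@(11, 9): e=[4,8,30] → █
    (6,4)@(13, 9): e=[-18,6,54] → ·
    (4,5)@(9, 11): e=[44,4,-6] → ·
    (5,5)@(11, 11): e=[22,2,18] → █
    (6,5)@(13, 11): e=[0,0,42] → ·  [on edge]
    (3,6)@(7, 13): e=[84,0,-42] → ·  [on edge]
  covered (5 px):
    · · · · · · ·
    · · · · · · ·
    · · · █ · · ·
    · · · · █ · ·
    · · · · █ █ ·
    · · · · · █ ·
    · · · · · · ·
T1:
  2·area = 30
  edge (5, 11)→(8, 2): d=(3,-9) top-left  bias=+0
  edge (8, 2)→(12, 0): d=(4,-2) top-left  bias=+0
  edge (12, 0)→(5, 11): d=(-7,11) right/bottom  bias=-1
    (5,0)@(11, 1): e=[24,2,4] → █
    (6,0)@(13, 1): e=[42,6,-18] → ·
    (4,1)@(9, 3): e=[12,6,12] → █
    (5,1)@(11, 3): e=[30,10,-10] → ·
    (3,2)@(7, 5): e=[0,10,20] → █  [on edge]
    (4,2)@(9, 5): e=[18,14,-2] → ·
    (3,3)@(7, 7): e=[6,18,6] → █
    (4,3)@(9, 7): e=[24,22,-16] → ·
    (3,4)@(7, 9): e=[12,26,-8] → ·
    (2,5)@(5, 11): e=[0,30,0] → ·  [on edge]
  covered (4 px):
    · · · · · █ ·
    · · · · █ · ·
    · · · █ · · ·
    · · · █ · · ·
    · · · · · · ·
    · · · · · · ·
    · · · · · · ·

Answer: "outside"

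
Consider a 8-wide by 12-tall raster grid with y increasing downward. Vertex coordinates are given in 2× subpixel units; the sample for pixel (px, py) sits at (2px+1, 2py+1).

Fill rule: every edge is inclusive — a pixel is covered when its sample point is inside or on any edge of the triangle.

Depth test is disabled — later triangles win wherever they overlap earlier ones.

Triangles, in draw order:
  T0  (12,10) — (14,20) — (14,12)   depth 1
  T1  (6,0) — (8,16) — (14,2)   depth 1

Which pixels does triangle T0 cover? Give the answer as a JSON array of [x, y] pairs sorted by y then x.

T0:
  2·area = 16  (B↔C swapped to make it positive)
  edge (12, 10)→(14, 12): d=(2,2) inclusive
  edge (14, 12)→(14, 20): d=(0,8) inclusive
  edge (14, 20)→(12, 10): d=(-2,-10) inclusive
    (1,0)@(3, 1): e=[0,88,-72] → ·  [on edge]
    (2,1)@(5, 3): e=[0,72,-56] → ·  [on edge]
    (3,2)@(7, 5): e=[0,56,-40] → ·  [on edge]
    (5,2)@(11, 5): e=[-8,24,0] → ·  [on edge]
    (4,3)@(9, 7): e=[0,40,-24] → ·  [on edge]
    (5,4)@(11, 9): e=[0,24,-8] → ·  [on edge]
    (6,5)@(13, 11): e=[0,8,8] → █  [on edge]
    (7,5)@(15, 11): e=[-4,-8,28] → ·
    (6,6)@(13, 13): e=[4,8,4] → █
    (7,6)@(15, 13): e=[0,-8,24] → ·  [on edge]
    (6,7)@(13, 15): e=[8,8,0] → █  [on edge]
    (7,7)@(15, 15): e=[4,-8,20] → ·
  covered (3 px):
    · · · · · · · ·
    · · · · · · · ·
    · · · · · · · ·
    · · · · · · · ·
    · · · · · · · ·
    · · · · · · █ ·
    · · · · · · █ ·
    · · · · · · █ ·
    · · · · · · · ·
    · · · · · · · ·
    · · · · · · · ·
    · · · · · · · ·
T1:
  2·area = 124  (B↔C swapped to make it positive)
  edge (6, 0)→(14, 2): d=(8,2) inclusive
  edge (14, 2)→(8, 16): d=(-6,14) inclusive
  edge (8, 16)→(6, 0): d=(-2,-16) inclusive
    (3,0)@(7, 1): e=[6,104,14] → █
    (4,0)@(9, 1): e=[2,76,46] → █
    (5,0)@(11, 1): e=[-2,48,78] → ·
    (3,1)@(7, 3): e=[22,92,10] → █
    (5,1)@(11, 3): e=[14,36,74] → █
    (6,1)@(13, 3): e=[10,8,106] → █
    (7,1)@(15, 3): e=[6,-20,138] → ·
    (3,2)@(7, 5): e=[38,80,6] → █
    (6,2)@(13, 5): e=[26,-4,102] → ·
    (3,3)@(7, 7): e=[54,68,2] → █
    (6,3)@(13, 7): e=[42,-16,98] → ·
    (3,4)@(7, 9): e=[70,56,-2] → ·
    (5,4)@(11, 9): e=[62,0,62] → █  [on edge]
    (2,11)@(5, 23): e=[186,0,-62] → ·  [on edge]
  covered (16 px):
    · · · █ █ · · ·
    · · · █ █ █ █ ·
    · · · █ █ █ · ·
    · · · █ █ █ · ·
    · · · · █ █ · ·
    · · · · █ · · ·
    · · · · █ · · ·
    · · · · · · · ·
    · · · · · · · ·
    · · · · · · · ·
    · · · · · · · ·
    · · · · · · · ·

Answer: [[6,5],[6,6],[6,7]]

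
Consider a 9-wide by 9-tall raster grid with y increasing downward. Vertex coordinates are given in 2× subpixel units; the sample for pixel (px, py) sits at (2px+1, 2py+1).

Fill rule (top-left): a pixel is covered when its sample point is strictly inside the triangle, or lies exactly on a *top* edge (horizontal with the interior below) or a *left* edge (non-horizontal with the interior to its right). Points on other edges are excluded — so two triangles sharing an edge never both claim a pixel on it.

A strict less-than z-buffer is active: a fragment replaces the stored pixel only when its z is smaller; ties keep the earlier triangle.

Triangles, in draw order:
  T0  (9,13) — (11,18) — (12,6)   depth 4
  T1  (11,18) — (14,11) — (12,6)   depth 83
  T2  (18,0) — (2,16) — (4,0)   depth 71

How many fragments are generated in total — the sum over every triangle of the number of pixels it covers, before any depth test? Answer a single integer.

T0:
  2·area = 29  (B↔C swapped to make it positive)
  edge (9, 13)→(12, 6): d=(3,-7) top-left  bias=+0
  edge (12, 6)→(11, 18): d=(-1,12) right/bottom  bias=-1
  edge (11, 18)→(9, 13): d=(-2,-5) top-left  bias=+0
    (2,1)@(5, 3): e=[-58,87,0] → .  [on edge]
    (5,4)@(11, 9): e=[2,9,18] → X
    (6,4)@(13, 9): e=[16,-15,28] → .
    (5,5)@(11, 11): e=[8,7,14] → X
    (6,5)@(13, 11): e=[22,-17,24] → .
    (4,6)@(9, 13): e=[0,29,0] → X  [on edge]
    (6,6)@(13, 13): e=[28,-19,20] → .
    (4,7)@(9, 15): e=[6,27,-4] → .
    (5,7)@(11, 15): e=[20,3,6] → X
    (6,7)@(13, 15): e=[34,-21,16] → .
    (5,8)@(11, 17): e=[26,1,2] → X
    (6,8)@(13, 17): e=[40,-23,12] → .
  covered (6 px):
    . . . . . . . . .
    . . . . . . . . .
    . . . . . . . . .
    . . . . . . . . .
    . . . . . X . . .
    . . . . . X . . .
    . . . . X X . . .
    . . . . . X . . .
    . . . . . X . . .
T1:
  2·area = 29  (B↔C swapped to make it positive)
  edge (11, 18)→(12, 6): d=(1,-12) top-left  bias=+0
  edge (12, 6)→(14, 11): d=(2,5) right/bottom  bias=-1
  edge (14, 11)→(11, 18): d=(-3,7) right/bottom  bias=-1
    (6,4)@(13, 9): e=[15,1,13] → X
    (7,4)@(15, 9): e=[39,-9,-1] → .
    (6,5)@(13, 11): e=[17,5,7] → X
    (7,5)@(15, 11): e=[41,-5,-7] → .
    (6,6)@(13, 13): e=[19,9,1] → X
    (7,6)@(15, 13): e=[43,-1,-13] → .
    (6,7)@(13, 15): e=[21,13,-5] → .
  covered (3 px):
    . . . . . . . . .
    . . . . . . . . .
    . . . . . . . . .
    . . . . . . . . .
    . . . . . . X . .
    . . . . . . X . .
    . . . . . . X . .
    . . . . . . . . .
    . . . . . . . . .
T2:
  2·area = 224
  edge (18, 0)→(2, 16): d=(-16,16) right/bottom  bias=-1
  edge (2, 16)→(4, 0): d=(2,-16) top-left  bias=+0
  edge (4, 0)→(18, 0): d=(14,0) top-left  bias=+0
    (2,0)@(5, 1): e=[192,18,14] → X
    (3,0)@(7, 1): e=[160,50,14] → X
    (4,0)@(9, 1): e=[128,82,14] → X
    (5,0)@(11, 1): e=[96,114,14] → X
    (6,0)@(13, 1): e=[64,146,14] → X
    (7,0)@(15, 1): e=[32,178,14] → X
    (8,0)@(17, 1): e=[0,210,14] → .  [on edge]
    (2,1)@(5, 3): e=[160,22,42] → X
    (7,1)@(15, 3): e=[0,182,42] → .  [on edge]
    (2,2)@(5, 5): e=[128,26,70] → X
    (6,2)@(13, 5): e=[0,154,70] → .  [on edge]
    (2,3)@(5, 7): e=[96,30,98] → X
    (5,3)@(11, 7): e=[0,126,98] → .  [on edge]
    (4,4)@(9, 9): e=[0,98,126] → .  [on edge]
    (3,5)@(7, 11): e=[0,70,154] → .  [on edge]
    (2,6)@(5, 13): e=[0,42,182] → .  [on edge]
    (1,7)@(3, 15): e=[0,14,210] → .  [on edge]
    (0,8)@(1, 17): e=[0,-14,238] → .  [on edge]
  covered (24 px):
    . . X X X X X X .
    . . X X X X X . .
    . . X X X X . . .
    . . X X X . . . .
    . X X X . . . . .
    . X X . . . . . .
    . X . . . . . . .
    . . . . . . . . .
    . . . . . . . . .

Final: 33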